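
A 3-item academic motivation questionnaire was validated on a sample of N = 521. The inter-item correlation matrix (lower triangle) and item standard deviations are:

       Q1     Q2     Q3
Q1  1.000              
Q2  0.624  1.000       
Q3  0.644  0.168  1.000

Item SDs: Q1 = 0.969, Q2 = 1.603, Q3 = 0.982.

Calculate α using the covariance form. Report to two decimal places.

Σσ²ᵢ = 0.969² + 1.603² + 0.982² = 4.4729
Covariances σ_ij = r_ij · s_i · s_j:
  σ(Q1,Q2) = 0.624 × 0.969 × 1.603 = 0.9693
  σ(Q1,Q3) = 0.644 × 0.969 × 0.982 = 0.6128
  σ(Q2,Q3) = 0.168 × 1.603 × 0.982 = 0.2645
σ²_T = Σσ²ᵢ + 2·Σσ_ij = 4.4729 + 2 × 1.8466 = 8.1661
α = (3/2)·(1 − 4.4729/8.1661) = 0.68

α = 0.68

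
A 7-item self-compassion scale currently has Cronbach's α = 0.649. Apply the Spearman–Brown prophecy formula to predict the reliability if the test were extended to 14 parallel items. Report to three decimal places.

predicted reliability = 0.787

Length factor m = 14/7 = 2.0000
α' = m·α / (1 + (m−1)·α)
   = 14/7 × 0.649 / (1 + (14/7 − 1) × 0.649)
   = 1.2980 / 1.6490 = 0.787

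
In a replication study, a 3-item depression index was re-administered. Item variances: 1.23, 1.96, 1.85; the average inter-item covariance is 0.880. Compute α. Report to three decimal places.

sum of item variances = 1.23 + 1.96 + 1.85 = 5.04
Sum of the 3 distinct covariances = 3 × 0.880 = 2.640
σ²_T = sum of item variances + 2·Σcov = 5.04 + 2 × 2.640 = 10.320
α = (3/2)·(1 − 5.04/10.320) = 0.767

α = 0.767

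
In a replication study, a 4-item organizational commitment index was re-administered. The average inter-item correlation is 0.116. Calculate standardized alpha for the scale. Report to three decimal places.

standardized alpha = 0.344

Standardized α = k·r̄ / (1 + (k−1)·r̄) = 4 × 0.116 / (1 + 3 × 0.116)
  = 0.4640 / 1.3480 = 0.344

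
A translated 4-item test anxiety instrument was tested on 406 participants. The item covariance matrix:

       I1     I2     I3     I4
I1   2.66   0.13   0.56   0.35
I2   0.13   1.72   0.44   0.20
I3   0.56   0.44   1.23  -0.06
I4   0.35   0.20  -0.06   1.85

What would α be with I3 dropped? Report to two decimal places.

Remaining items: I1, I2, I4 (k = 3).
sum of item variances = 2.66 + 1.72 + 1.85 = 6.23
σ²_total = 6.23 + 2 × 0.68 = 7.59
α (item deleted) = (3/2)·(1 − 6.23/7.59) = 0.27

α = 0.27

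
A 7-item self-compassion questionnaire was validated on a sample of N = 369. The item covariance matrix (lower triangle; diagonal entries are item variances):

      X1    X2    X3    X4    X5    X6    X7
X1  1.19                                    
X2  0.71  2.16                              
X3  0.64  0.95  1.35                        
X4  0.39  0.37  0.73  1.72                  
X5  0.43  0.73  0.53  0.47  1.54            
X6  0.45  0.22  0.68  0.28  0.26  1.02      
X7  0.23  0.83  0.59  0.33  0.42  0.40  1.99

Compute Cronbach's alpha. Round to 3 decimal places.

Cronbach's alpha = 0.770

Σσ²ᵢ = 1.19 + 2.16 + 1.35 + 1.72 + 1.54 + 1.02 + 1.99 = 10.97
Sum of off-diagonal covariances = 10.64
Var(T) = 10.97 + 2 × 10.64 = 32.25
α = (k/(k−1))·(1 − Σσ²ᵢ/Var(T)) = (7/6)·(1 − 10.97/32.25) = 0.770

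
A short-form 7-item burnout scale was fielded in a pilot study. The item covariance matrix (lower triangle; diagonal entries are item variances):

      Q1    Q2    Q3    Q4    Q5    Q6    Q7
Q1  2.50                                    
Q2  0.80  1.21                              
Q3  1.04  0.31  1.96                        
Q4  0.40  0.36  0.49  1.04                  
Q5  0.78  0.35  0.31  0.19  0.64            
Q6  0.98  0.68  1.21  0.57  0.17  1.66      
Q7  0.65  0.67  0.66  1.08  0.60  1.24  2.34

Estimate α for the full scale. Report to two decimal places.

α = 0.82

Σσᵢ² = 2.50 + 1.21 + 1.96 + 1.04 + 0.64 + 1.66 + 2.34 = 11.35
Σ_{i<j} σ_ij = 13.54
total variance = 11.35 + 2 × 13.54 = 38.43
α = (k/(k−1))·(1 − Σσᵢ²/total variance) = (7/6)·(1 − 11.35/38.43) = 0.82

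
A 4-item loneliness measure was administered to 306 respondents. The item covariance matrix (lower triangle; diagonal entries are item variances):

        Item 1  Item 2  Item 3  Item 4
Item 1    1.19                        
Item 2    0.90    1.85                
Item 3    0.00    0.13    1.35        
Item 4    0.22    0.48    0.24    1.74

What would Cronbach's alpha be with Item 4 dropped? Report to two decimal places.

α = 0.48

Remaining items: Item 1, Item 2, Item 3 (k = 3).
ΣVar(i) = 1.19 + 1.85 + 1.35 = 4.39
total variance = 4.39 + 2 × 1.03 = 6.45
α (item deleted) = (3/2)·(1 − 4.39/6.45) = 0.48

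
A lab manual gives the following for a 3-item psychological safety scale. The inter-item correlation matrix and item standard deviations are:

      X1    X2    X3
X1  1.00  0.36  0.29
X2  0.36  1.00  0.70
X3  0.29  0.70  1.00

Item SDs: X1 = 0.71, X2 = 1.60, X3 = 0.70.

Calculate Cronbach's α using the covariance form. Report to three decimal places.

Σσ²ᵢ = 0.71² + 1.60² + 0.70² = 3.5541
Covariances σ_ij = r_ij · s_i · s_j:
  σ(X1,X2) = 0.36 × 0.71 × 1.60 = 0.4090
  σ(X1,X3) = 0.29 × 0.71 × 0.70 = 0.1441
  σ(X2,X3) = 0.70 × 1.60 × 0.70 = 0.7840
σ²_T = Σσ²ᵢ + 2·Σσ_ij = 3.5541 + 2 × 1.3371 = 6.2283
α = (3/2)·(1 − 3.5541/6.2283) = 0.644

α = 0.644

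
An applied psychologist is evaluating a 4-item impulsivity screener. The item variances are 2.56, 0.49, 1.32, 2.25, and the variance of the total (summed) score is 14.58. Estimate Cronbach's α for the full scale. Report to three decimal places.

Σσᵢ² = 2.56 + 0.49 + 1.32 + 2.25 = 6.62
α = (k/(k−1))·(1 − Σσᵢ²/total variance) = (4/3)·(1 − 6.62/14.58) = 0.728

Cronbach's α = 0.728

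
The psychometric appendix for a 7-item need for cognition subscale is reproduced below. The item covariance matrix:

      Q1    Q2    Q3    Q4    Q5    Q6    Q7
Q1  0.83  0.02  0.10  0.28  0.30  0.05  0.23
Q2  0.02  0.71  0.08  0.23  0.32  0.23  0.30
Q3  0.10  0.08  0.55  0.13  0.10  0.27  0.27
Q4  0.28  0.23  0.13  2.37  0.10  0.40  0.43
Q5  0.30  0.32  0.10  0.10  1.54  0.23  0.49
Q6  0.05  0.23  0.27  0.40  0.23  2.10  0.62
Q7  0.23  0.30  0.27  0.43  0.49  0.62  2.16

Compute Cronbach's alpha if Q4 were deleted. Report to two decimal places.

α = 0.57

Remaining items: Q1, Q2, Q3, Q5, Q6, Q7 (k = 6).
sum of item variances = 0.83 + 0.71 + 0.55 + 1.54 + 2.10 + 2.16 = 7.89
σ²_total = 7.89 + 2 × 3.61 = 15.11
α (item deleted) = (6/5)·(1 − 7.89/15.11) = 0.57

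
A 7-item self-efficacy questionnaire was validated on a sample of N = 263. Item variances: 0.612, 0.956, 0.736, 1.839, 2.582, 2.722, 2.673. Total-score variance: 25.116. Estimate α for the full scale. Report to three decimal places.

α = 0.604

Σσ²ᵢ = 0.612 + 0.956 + 0.736 + 1.839 + 2.582 + 2.722 + 2.673 = 12.120
α = (k/(k−1))·(1 − Σσ²ᵢ/total variance) = (7/6)·(1 − 12.120/25.116) = 0.604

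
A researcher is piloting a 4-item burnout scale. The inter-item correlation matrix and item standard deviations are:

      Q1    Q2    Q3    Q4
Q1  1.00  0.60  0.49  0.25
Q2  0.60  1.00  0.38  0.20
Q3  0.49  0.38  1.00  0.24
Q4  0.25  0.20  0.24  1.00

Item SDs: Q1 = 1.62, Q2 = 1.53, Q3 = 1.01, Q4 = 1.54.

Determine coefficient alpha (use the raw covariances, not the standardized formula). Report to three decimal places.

Σσ²ᵢ = 1.62² + 1.53² + 1.01² + 1.54² = 8.3570
Covariances σ_ij = r_ij · s_i · s_j:
  σ(Q1,Q2) = 0.60 × 1.62 × 1.53 = 1.4872
  σ(Q1,Q3) = 0.49 × 1.62 × 1.01 = 0.8017
  σ(Q1,Q4) = 0.25 × 1.62 × 1.54 = 0.6237
  σ(Q2,Q3) = 0.38 × 1.53 × 1.01 = 0.5872
  σ(Q2,Q4) = 0.20 × 1.53 × 1.54 = 0.4712
  σ(Q3,Q4) = 0.24 × 1.01 × 1.54 = 0.3733
σ²_T = Σσ²ᵢ + 2·Σσ_ij = 8.3570 + 2 × 4.3443 = 17.0456
α = (4/3)·(1 − 8.3570/17.0456) = 0.680

coefficient alpha = 0.680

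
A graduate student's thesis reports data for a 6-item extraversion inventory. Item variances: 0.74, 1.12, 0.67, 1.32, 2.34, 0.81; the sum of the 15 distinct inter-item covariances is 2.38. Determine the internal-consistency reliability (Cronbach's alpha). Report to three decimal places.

ΣVar(i) = 0.74 + 1.12 + 0.67 + 1.32 + 2.34 + 0.81 = 7.00
Sum of distinct covariances = 2.38
σ²_total = ΣVar(i) + 2·Σcov = 7.00 + 2 × 2.38 = 11.76
α = (6/5)·(1 − 7.00/11.76) = 0.486

Cronbach's alpha = 0.486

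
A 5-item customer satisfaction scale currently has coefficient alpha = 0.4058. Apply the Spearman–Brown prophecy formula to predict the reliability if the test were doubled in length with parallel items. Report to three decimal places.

predicted reliability = 0.577

Length factor m = 2
α' = m·α / (1 + (m−1)·α)
   = 2 × 0.4058 / (1 + (2 − 1) × 0.4058)
   = 0.8116 / 1.4058 = 0.577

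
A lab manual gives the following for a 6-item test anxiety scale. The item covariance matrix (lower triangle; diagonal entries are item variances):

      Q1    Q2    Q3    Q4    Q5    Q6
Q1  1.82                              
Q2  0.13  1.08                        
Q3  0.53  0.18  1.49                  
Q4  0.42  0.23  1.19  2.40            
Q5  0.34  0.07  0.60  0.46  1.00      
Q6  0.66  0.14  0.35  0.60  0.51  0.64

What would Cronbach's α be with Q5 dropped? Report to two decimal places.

Cronbach's α = 0.68

Remaining items: Q1, Q2, Q3, Q4, Q6 (k = 5).
Σσᵢ² = 1.82 + 1.08 + 1.49 + 2.40 + 0.64 = 7.43
Var(T) = 7.43 + 2 × 4.43 = 16.29
α (item deleted) = (5/4)·(1 − 7.43/16.29) = 0.68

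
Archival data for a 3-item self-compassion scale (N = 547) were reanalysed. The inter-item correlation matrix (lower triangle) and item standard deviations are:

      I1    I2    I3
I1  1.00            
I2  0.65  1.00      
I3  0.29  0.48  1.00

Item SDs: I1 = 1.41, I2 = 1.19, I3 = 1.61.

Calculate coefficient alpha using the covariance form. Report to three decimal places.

coefficient alpha = 0.706

Σσ²ᵢ = 1.41² + 1.19² + 1.61² = 5.9963
Covariances σ_ij = r_ij · s_i · s_j:
  σ(I1,I2) = 0.65 × 1.41 × 1.19 = 1.0906
  σ(I1,I3) = 0.29 × 1.41 × 1.61 = 0.6583
  σ(I2,I3) = 0.48 × 1.19 × 1.61 = 0.9196
σ²_T = Σσ²ᵢ + 2·Σσ_ij = 5.9963 + 2 × 2.6685 = 11.3333
α = (3/2)·(1 − 5.9963/11.3333) = 0.706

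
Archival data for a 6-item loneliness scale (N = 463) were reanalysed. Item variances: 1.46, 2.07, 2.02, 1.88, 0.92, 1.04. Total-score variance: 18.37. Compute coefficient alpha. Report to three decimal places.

sum of item variances = 1.46 + 2.07 + 2.02 + 1.88 + 0.92 + 1.04 = 9.39
α = (k/(k−1))·(1 − sum of item variances/Var(T)) = (6/5)·(1 − 9.39/18.37) = 0.587

coefficient alpha = 0.587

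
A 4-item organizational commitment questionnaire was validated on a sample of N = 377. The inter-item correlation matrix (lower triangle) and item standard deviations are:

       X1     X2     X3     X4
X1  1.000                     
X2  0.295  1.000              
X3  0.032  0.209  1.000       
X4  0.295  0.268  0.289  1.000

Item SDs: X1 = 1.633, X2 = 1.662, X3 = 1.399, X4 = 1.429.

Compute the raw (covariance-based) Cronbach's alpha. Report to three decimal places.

α = 0.545

Σσ²ᵢ = 1.633² + 1.662² + 1.399² + 1.429² = 9.4282
Covariances σ_ij = r_ij · s_i · s_j:
  σ(X1,X2) = 0.295 × 1.633 × 1.662 = 0.8006
  σ(X1,X3) = 0.032 × 1.633 × 1.399 = 0.0731
  σ(X1,X4) = 0.295 × 1.633 × 1.429 = 0.6884
  σ(X2,X3) = 0.209 × 1.662 × 1.399 = 0.4860
  σ(X2,X4) = 0.268 × 1.662 × 1.429 = 0.6365
  σ(X3,X4) = 0.289 × 1.399 × 1.429 = 0.5778
σ²_T = Σσ²ᵢ + 2·Σσ_ij = 9.4282 + 2 × 3.2624 = 15.9530
α = (4/3)·(1 − 9.4282/15.9530) = 0.545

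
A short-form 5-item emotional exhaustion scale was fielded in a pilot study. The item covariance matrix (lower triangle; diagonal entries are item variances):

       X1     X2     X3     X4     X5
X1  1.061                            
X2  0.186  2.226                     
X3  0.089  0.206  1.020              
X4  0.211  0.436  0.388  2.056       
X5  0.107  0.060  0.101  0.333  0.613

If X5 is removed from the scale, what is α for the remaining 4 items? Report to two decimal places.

Remaining items: X1, X2, X3, X4 (k = 4).
Σσᵢ² = 1.061 + 2.226 + 1.020 + 2.056 = 6.363
σ²_T = 6.363 + 2 × 1.516 = 9.395
α (item deleted) = (4/3)·(1 − 6.363/9.395) = 0.43

α = 0.43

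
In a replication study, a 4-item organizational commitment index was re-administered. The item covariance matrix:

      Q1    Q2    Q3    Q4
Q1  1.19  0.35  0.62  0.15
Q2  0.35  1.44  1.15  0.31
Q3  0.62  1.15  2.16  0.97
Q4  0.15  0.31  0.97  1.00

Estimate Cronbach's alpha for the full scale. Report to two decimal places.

α = 0.73

Σσ²ᵢ = 1.19 + 1.44 + 2.16 + 1.00 = 5.79
Sum of the distinct covariances = 3.55
total variance = 5.79 + 2 × 3.55 = 12.89
α = (k/(k−1))·(1 − Σσ²ᵢ/total variance) = (4/3)·(1 − 5.79/12.89) = 0.73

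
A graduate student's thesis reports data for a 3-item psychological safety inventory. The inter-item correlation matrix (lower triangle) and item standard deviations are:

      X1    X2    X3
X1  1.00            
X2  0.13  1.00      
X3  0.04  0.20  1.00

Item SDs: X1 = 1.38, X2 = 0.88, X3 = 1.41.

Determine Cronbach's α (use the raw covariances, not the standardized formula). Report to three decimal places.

Σσ²ᵢ = 1.38² + 0.88² + 1.41² = 4.6669
Covariances σ_ij = r_ij · s_i · s_j:
  σ(X1,X2) = 0.13 × 1.38 × 0.88 = 0.1579
  σ(X1,X3) = 0.04 × 1.38 × 1.41 = 0.0778
  σ(X2,X3) = 0.20 × 0.88 × 1.41 = 0.2482
σ²_T = Σσ²ᵢ + 2·Σσ_ij = 4.6669 + 2 × 0.4839 = 5.6347
α = (3/2)·(1 − 4.6669/5.6347) = 0.258

α = 0.258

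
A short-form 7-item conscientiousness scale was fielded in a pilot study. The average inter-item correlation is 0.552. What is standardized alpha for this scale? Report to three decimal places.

α = 0.896

Standardized α = k·r̄ / (1 + (k−1)·r̄) = 7 × 0.552 / (1 + 6 × 0.552)
  = 3.8640 / 4.3120 = 0.896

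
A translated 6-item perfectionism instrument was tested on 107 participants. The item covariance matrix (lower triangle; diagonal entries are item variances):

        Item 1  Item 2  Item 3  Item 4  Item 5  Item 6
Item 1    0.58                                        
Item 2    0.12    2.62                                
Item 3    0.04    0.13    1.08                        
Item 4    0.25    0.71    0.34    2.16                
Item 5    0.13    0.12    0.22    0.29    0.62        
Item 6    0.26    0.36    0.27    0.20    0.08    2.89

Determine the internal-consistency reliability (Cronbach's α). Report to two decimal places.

Cronbach's α = 0.50

Σσ²ᵢ = 0.58 + 2.62 + 1.08 + 2.16 + 0.62 + 2.89 = 9.95
Sum of the distinct covariances = 3.52
σ²_total = 9.95 + 2 × 3.52 = 16.99
α = (k/(k−1))·(1 − Σσ²ᵢ/σ²_total) = (6/5)·(1 − 9.95/16.99) = 0.50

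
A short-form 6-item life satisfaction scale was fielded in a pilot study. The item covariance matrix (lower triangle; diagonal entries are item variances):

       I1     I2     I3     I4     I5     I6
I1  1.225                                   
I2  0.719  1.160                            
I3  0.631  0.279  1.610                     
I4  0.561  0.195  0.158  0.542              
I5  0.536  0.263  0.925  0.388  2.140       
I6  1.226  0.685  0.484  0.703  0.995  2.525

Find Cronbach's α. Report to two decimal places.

Σσ²ᵢ = 1.225 + 1.160 + 1.610 + 0.542 + 2.140 + 2.525 = 9.202
Sum of off-diagonal covariances = 8.748
Var(T) = 9.202 + 2 × 8.748 = 26.698
α = (k/(k−1))·(1 − Σσ²ᵢ/Var(T)) = (6/5)·(1 − 9.202/26.698) = 0.79

Cronbach's α = 0.79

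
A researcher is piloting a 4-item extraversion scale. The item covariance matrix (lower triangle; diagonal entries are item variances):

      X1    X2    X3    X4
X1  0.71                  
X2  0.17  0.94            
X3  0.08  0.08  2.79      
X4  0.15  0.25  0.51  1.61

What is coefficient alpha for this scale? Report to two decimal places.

coefficient alpha = 0.39

ΣVar(i) = 0.71 + 0.94 + 2.79 + 1.61 = 6.05
Sum of the distinct covariances = 1.24
σ²_total = 6.05 + 2 × 1.24 = 8.53
α = (k/(k−1))·(1 − ΣVar(i)/σ²_total) = (4/3)·(1 − 6.05/8.53) = 0.39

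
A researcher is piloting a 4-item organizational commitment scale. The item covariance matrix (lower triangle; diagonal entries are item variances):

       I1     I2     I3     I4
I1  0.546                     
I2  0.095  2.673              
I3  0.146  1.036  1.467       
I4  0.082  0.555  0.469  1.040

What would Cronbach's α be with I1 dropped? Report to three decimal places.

Cronbach's α = 0.665

Remaining items: I2, I3, I4 (k = 3).
sum of item variances = 2.673 + 1.467 + 1.040 = 5.180
Var(T) = 5.180 + 2 × 2.060 = 9.300
α (item deleted) = (3/2)·(1 − 5.180/9.300) = 0.665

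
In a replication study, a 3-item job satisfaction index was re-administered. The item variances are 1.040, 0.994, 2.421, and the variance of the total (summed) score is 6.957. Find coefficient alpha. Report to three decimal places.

coefficient alpha = 0.539

Σσ²ᵢ = 1.040 + 0.994 + 2.421 = 4.455
α = (k/(k−1))·(1 − Σσ²ᵢ/σ²_total) = (3/2)·(1 − 4.455/6.957) = 0.539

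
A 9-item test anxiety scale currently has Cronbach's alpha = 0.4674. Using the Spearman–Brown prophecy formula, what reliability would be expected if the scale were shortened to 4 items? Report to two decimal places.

predicted reliability = 0.28

Length factor m = 4/9 = 0.4444
α' = m·α / (1 − (1−m)·α)
   = 4/9 × 0.4674 / (1 − (1 − 4/9) × 0.4674)
   = 0.2077 / 0.7403 = 0.28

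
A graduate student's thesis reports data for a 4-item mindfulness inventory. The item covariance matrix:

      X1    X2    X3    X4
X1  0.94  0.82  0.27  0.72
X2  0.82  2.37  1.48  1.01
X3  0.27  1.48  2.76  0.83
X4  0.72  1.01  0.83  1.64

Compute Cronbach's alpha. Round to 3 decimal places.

ΣVar(i) = 0.94 + 2.37 + 2.76 + 1.64 = 7.71
Sum of off-diagonal covariances = 5.13
σ²_T = 7.71 + 2 × 5.13 = 17.97
α = (k/(k−1))·(1 − ΣVar(i)/σ²_T) = (4/3)·(1 − 7.71/17.97) = 0.761

Cronbach's alpha = 0.761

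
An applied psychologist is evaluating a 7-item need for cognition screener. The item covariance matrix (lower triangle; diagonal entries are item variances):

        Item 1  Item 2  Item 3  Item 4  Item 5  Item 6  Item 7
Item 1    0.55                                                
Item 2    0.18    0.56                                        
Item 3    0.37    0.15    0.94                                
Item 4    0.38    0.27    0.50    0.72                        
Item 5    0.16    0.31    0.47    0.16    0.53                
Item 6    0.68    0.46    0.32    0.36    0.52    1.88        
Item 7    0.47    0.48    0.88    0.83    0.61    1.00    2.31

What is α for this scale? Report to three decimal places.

Σσᵢ² = 0.55 + 0.56 + 0.94 + 0.72 + 0.53 + 1.88 + 2.31 = 7.49
Σ_{i<j} σ_ij = 9.56
total variance = 7.49 + 2 × 9.56 = 26.61
α = (k/(k−1))·(1 − Σσᵢ²/total variance) = (7/6)·(1 − 7.49/26.61) = 0.838

α = 0.838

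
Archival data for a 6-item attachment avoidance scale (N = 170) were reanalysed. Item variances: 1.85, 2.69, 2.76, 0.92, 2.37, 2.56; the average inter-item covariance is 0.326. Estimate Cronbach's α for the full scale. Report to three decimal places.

α = 0.512

ΣVar(i) = 1.85 + 2.69 + 2.76 + 0.92 + 2.37 + 2.56 = 13.15
Sum of the 15 distinct covariances = 15 × 0.326 = 4.890
σ²_T = ΣVar(i) + 2·Σcov = 13.15 + 2 × 4.890 = 22.930
α = (6/5)·(1 − 13.15/22.930) = 0.512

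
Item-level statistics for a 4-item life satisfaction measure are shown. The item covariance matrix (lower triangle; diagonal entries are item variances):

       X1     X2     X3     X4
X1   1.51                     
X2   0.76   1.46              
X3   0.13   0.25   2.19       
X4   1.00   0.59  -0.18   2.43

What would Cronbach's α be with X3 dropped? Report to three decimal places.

Remaining items: X1, X2, X4 (k = 3).
Σσᵢ² = 1.51 + 1.46 + 2.43 = 5.40
σ²_total = 5.40 + 2 × 2.35 = 10.10
α (item deleted) = (3/2)·(1 − 5.40/10.10) = 0.698

α = 0.698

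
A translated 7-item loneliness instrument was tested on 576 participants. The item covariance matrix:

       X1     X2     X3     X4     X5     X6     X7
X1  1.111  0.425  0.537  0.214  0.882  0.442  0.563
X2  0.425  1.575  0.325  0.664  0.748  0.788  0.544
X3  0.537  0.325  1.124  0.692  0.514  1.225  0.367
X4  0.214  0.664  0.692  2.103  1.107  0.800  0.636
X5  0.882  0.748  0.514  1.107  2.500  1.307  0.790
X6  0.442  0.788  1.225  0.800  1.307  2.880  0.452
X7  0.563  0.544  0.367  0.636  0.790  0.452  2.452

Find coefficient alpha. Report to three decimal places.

ΣVar(i) = 1.111 + 1.575 + 1.124 + 2.103 + 2.500 + 2.880 + 2.452 = 13.745
Sum of off-diagonal covariances = 14.022
Var(T) = 13.745 + 2 × 14.022 = 41.789
α = (k/(k−1))·(1 − ΣVar(i)/Var(T)) = (7/6)·(1 − 13.745/41.789) = 0.783

α = 0.783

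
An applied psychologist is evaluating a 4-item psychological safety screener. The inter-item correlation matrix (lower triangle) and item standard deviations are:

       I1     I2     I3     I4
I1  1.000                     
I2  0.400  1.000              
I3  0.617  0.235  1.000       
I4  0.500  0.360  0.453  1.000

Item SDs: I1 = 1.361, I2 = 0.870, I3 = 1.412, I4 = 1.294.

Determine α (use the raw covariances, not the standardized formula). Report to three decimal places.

Σσ²ᵢ = 1.361² + 0.870² + 1.412² + 1.294² = 6.2774
Covariances σ_ij = r_ij · s_i · s_j:
  σ(I1,I2) = 0.400 × 1.361 × 0.870 = 0.4736
  σ(I1,I3) = 0.617 × 1.361 × 1.412 = 1.1857
  σ(I1,I4) = 0.500 × 1.361 × 1.294 = 0.8806
  σ(I2,I3) = 0.235 × 0.870 × 1.412 = 0.2887
  σ(I2,I4) = 0.360 × 0.870 × 1.294 = 0.4053
  σ(I3,I4) = 0.453 × 1.412 × 1.294 = 0.8277
σ²_T = Σσ²ᵢ + 2·Σσ_ij = 6.2774 + 2 × 4.0616 = 14.4006
α = (4/3)·(1 − 6.2774/14.4006) = 0.752

α = 0.752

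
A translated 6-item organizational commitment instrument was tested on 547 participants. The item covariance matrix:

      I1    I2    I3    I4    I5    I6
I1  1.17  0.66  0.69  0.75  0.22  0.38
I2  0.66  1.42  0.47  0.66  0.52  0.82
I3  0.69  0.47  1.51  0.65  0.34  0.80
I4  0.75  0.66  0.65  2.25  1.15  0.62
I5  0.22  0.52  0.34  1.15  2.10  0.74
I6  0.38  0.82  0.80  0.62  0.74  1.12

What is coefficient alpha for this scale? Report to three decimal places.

α = 0.797

Σσ²ᵢ = 1.17 + 1.42 + 1.51 + 2.25 + 2.10 + 1.12 = 9.57
Sum of the distinct covariances = 9.47
total variance = 9.57 + 2 × 9.47 = 28.51
α = (k/(k−1))·(1 − Σσ²ᵢ/total variance) = (6/5)·(1 − 9.57/28.51) = 0.797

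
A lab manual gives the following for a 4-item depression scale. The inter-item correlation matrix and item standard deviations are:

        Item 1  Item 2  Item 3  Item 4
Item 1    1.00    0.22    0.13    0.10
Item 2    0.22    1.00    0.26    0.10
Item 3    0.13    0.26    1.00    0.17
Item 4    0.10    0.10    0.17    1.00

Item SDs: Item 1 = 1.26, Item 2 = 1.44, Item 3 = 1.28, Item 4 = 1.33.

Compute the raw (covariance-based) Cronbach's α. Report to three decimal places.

α = 0.439

Σσ²ᵢ = 1.26² + 1.44² + 1.28² + 1.33² = 7.0685
Covariances σ_ij = r_ij · s_i · s_j:
  σ(Item 1,Item 2) = 0.22 × 1.26 × 1.44 = 0.3992
  σ(Item 1,Item 3) = 0.13 × 1.26 × 1.28 = 0.2097
  σ(Item 1,Item 4) = 0.10 × 1.26 × 1.33 = 0.1676
  σ(Item 2,Item 3) = 0.26 × 1.44 × 1.28 = 0.4792
  σ(Item 2,Item 4) = 0.10 × 1.44 × 1.33 = 0.1915
  σ(Item 3,Item 4) = 0.17 × 1.28 × 1.33 = 0.2894
σ²_T = Σσ²ᵢ + 2·Σσ_ij = 7.0685 + 2 × 1.7366 = 10.5417
α = (4/3)·(1 − 7.0685/10.5417) = 0.439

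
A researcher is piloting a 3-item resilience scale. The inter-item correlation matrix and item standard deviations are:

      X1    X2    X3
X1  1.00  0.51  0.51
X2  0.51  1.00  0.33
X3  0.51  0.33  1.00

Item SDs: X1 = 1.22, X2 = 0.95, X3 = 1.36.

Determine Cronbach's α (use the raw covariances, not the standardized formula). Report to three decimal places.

Σσ²ᵢ = 1.22² + 0.95² + 1.36² = 4.2405
Covariances σ_ij = r_ij · s_i · s_j:
  σ(X1,X2) = 0.51 × 1.22 × 0.95 = 0.5911
  σ(X1,X3) = 0.51 × 1.22 × 1.36 = 0.8462
  σ(X2,X3) = 0.33 × 0.95 × 1.36 = 0.4264
σ²_T = Σσ²ᵢ + 2·Σσ_ij = 4.2405 + 2 × 1.8637 = 7.9679
α = (3/2)·(1 − 4.2405/7.9679) = 0.702

Cronbach's α = 0.702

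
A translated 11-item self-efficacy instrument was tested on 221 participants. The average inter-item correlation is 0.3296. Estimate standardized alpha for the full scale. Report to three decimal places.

Standardized α = k·r̄ / (1 + (k−1)·r̄) = 11 × 0.3296 / (1 + 10 × 0.3296)
  = 3.6256 / 4.2960 = 0.844

α = 0.844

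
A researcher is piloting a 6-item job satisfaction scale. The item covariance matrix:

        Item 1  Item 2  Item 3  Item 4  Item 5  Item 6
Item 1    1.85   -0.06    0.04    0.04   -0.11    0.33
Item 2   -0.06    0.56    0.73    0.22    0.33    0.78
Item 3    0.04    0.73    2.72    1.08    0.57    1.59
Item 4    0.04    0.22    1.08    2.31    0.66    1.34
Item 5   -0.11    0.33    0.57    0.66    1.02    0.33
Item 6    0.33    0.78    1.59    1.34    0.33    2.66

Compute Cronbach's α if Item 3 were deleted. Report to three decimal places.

α = 0.599

Remaining items: Item 1, Item 2, Item 4, Item 5, Item 6 (k = 5).
Σσᵢ² = 1.85 + 0.56 + 2.31 + 1.02 + 2.66 = 8.40
total variance = 8.40 + 2 × 3.86 = 16.12
α (item deleted) = (5/4)·(1 − 8.40/16.12) = 0.599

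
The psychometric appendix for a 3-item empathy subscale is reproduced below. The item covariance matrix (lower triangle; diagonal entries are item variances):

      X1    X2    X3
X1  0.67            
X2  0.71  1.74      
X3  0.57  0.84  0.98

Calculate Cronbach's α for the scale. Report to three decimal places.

Cronbach's α = 0.834

Σσ²ᵢ = 0.67 + 1.74 + 0.98 = 3.39
Sum of off-diagonal covariances = 2.12
total variance = 3.39 + 2 × 2.12 = 7.63
α = (k/(k−1))·(1 − Σσ²ᵢ/total variance) = (3/2)·(1 − 3.39/7.63) = 0.834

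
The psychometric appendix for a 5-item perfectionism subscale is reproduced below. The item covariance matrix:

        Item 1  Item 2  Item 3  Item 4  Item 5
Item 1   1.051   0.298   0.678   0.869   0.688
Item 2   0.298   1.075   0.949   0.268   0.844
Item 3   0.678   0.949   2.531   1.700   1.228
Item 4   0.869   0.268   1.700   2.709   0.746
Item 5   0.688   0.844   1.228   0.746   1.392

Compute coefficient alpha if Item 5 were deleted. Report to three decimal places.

coefficient alpha = 0.752

Remaining items: Item 1, Item 2, Item 3, Item 4 (k = 4).
Σσ²ᵢ = 1.051 + 1.075 + 2.531 + 2.709 = 7.366
total variance = 7.366 + 2 × 4.762 = 16.890
α (item deleted) = (4/3)·(1 − 7.366/16.890) = 0.752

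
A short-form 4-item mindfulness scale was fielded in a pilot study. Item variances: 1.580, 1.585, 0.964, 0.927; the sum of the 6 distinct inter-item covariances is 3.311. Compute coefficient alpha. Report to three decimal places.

sum of item variances = 1.580 + 1.585 + 0.964 + 0.927 = 5.056
Sum of distinct covariances = 3.311
σ²_T = sum of item variances + 2·Σcov = 5.056 + 2 × 3.311 = 11.678
α = (4/3)·(1 − 5.056/11.678) = 0.756

coefficient alpha = 0.756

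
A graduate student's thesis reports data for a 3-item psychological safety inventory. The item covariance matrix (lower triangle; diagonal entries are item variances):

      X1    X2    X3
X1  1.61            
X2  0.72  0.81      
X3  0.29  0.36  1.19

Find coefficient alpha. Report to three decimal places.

α = 0.647

Σσᵢ² = 1.61 + 0.81 + 1.19 = 3.61
Sum of off-diagonal covariances = 1.37
total variance = 3.61 + 2 × 1.37 = 6.35
α = (k/(k−1))·(1 − Σσᵢ²/total variance) = (3/2)·(1 − 3.61/6.35) = 0.647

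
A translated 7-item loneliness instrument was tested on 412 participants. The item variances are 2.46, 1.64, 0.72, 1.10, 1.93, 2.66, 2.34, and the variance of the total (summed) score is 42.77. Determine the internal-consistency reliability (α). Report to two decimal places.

sum of item variances = 2.46 + 1.64 + 0.72 + 1.10 + 1.93 + 2.66 + 2.34 = 12.85
α = (k/(k−1))·(1 − sum of item variances/σ²_T) = (7/6)·(1 − 12.85/42.77) = 0.82

α = 0.82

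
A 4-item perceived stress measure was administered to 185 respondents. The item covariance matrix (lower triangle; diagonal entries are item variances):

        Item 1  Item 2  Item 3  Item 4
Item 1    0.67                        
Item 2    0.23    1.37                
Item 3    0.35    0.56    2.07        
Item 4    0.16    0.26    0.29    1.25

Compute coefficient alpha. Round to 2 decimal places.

α = 0.54

ΣVar(i) = 0.67 + 1.37 + 2.07 + 1.25 = 5.36
Sum of the distinct covariances = 1.85
Var(T) = 5.36 + 2 × 1.85 = 9.06
α = (k/(k−1))·(1 − ΣVar(i)/Var(T)) = (4/3)·(1 − 5.36/9.06) = 0.54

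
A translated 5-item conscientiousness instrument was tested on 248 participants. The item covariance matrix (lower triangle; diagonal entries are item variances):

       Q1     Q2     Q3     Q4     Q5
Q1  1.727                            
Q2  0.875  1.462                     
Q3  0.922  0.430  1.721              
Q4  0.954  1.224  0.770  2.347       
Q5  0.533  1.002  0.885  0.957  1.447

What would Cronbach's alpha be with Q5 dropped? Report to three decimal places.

α = 0.784

Remaining items: Q1, Q2, Q3, Q4 (k = 4).
sum of item variances = 1.727 + 1.462 + 1.721 + 2.347 = 7.257
σ²_T = 7.257 + 2 × 5.175 = 17.607
α (item deleted) = (4/3)·(1 − 7.257/17.607) = 0.784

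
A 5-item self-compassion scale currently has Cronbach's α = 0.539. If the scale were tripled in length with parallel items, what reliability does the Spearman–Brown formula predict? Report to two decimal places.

Length factor m = 3
α' = m·α / (1 + (m−1)·α)
   = 3 × 0.539 / (1 + (3 − 1) × 0.539)
   = 1.6170 / 2.0780 = 0.78

predicted reliability = 0.78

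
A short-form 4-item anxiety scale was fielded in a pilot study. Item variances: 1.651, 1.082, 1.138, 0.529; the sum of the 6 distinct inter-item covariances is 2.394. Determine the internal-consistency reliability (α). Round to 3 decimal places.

Σσᵢ² = 1.651 + 1.082 + 1.138 + 0.529 = 4.400
Sum of distinct covariances = 2.394
σ²_T = Σσᵢ² + 2·Σcov = 4.400 + 2 × 2.394 = 9.188
α = (4/3)·(1 − 4.400/9.188) = 0.695

α = 0.695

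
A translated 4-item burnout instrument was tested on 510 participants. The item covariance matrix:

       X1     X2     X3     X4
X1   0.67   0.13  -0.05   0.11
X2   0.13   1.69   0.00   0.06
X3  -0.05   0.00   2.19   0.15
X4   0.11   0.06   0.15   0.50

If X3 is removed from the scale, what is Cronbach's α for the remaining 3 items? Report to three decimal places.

Cronbach's α = 0.260

Remaining items: X1, X2, X4 (k = 3).
sum of item variances = 0.67 + 1.69 + 0.50 = 2.86
σ²_T = 2.86 + 2 × 0.30 = 3.46
α (item deleted) = (3/2)·(1 − 2.86/3.46) = 0.260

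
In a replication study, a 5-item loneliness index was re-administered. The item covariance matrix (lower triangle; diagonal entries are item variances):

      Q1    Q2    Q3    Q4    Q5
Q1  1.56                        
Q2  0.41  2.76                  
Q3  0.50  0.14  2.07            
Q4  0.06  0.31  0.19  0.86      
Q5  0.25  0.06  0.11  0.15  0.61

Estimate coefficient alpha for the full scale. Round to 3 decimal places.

Σσ²ᵢ = 1.56 + 2.76 + 2.07 + 0.86 + 0.61 = 7.86
Σ_{i<j} σ_ij = 2.18
σ²_total = 7.86 + 2 × 2.18 = 12.22
α = (k/(k−1))·(1 − Σσ²ᵢ/σ²_total) = (5/4)·(1 − 7.86/12.22) = 0.446

coefficient alpha = 0.446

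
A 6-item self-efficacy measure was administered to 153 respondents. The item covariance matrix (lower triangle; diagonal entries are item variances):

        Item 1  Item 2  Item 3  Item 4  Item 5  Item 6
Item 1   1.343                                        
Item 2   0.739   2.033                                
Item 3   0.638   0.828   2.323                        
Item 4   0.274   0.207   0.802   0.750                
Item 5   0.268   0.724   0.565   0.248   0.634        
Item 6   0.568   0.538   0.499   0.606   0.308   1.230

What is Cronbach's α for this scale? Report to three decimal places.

Cronbach's α = 0.783

Σσ²ᵢ = 1.343 + 2.033 + 2.323 + 0.750 + 0.634 + 1.230 = 8.313
Sum of the distinct covariances = 7.812
σ²_total = 8.313 + 2 × 7.812 = 23.937
α = (k/(k−1))·(1 − Σσ²ᵢ/σ²_total) = (6/5)·(1 − 8.313/23.937) = 0.783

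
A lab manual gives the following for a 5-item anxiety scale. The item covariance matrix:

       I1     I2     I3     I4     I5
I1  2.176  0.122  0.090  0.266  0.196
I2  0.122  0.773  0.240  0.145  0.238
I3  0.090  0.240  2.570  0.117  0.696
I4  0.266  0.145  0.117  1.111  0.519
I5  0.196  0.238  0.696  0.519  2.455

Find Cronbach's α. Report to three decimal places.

Σσ²ᵢ = 2.176 + 0.773 + 2.570 + 1.111 + 2.455 = 9.085
Sum of the distinct covariances = 2.629
total variance = 9.085 + 2 × 2.629 = 14.343
α = (k/(k−1))·(1 − Σσ²ᵢ/total variance) = (5/4)·(1 − 9.085/14.343) = 0.458

α = 0.458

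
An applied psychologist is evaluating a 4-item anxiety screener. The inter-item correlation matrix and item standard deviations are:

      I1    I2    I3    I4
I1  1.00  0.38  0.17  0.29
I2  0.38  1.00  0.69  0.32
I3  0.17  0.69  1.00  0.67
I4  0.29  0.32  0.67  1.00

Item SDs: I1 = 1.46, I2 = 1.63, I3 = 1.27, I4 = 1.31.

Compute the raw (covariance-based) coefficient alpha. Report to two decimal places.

coefficient alpha = 0.74

Σσ²ᵢ = 1.46² + 1.63² + 1.27² + 1.31² = 8.1175
Covariances σ_ij = r_ij · s_i · s_j:
  σ(I1,I2) = 0.38 × 1.46 × 1.63 = 0.9043
  σ(I1,I3) = 0.17 × 1.46 × 1.27 = 0.3152
  σ(I1,I4) = 0.29 × 1.46 × 1.31 = 0.5547
  σ(I2,I3) = 0.69 × 1.63 × 1.27 = 1.4284
  σ(I2,I4) = 0.32 × 1.63 × 1.31 = 0.6833
  σ(I3,I4) = 0.67 × 1.27 × 1.31 = 1.1147
σ²_T = Σσ²ᵢ + 2·Σσ_ij = 8.1175 + 2 × 5.0006 = 18.1187
α = (4/3)·(1 − 8.1175/18.1187) = 0.74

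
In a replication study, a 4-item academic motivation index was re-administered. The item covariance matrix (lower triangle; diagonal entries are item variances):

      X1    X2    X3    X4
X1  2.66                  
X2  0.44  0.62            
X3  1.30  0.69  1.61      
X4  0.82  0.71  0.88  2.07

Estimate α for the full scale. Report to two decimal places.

Σσᵢ² = 2.66 + 0.62 + 1.61 + 2.07 = 6.96
Sum of off-diagonal covariances = 4.84
Var(T) = 6.96 + 2 × 4.84 = 16.64
α = (k/(k−1))·(1 − Σσᵢ²/Var(T)) = (4/3)·(1 − 6.96/16.64) = 0.78

α = 0.78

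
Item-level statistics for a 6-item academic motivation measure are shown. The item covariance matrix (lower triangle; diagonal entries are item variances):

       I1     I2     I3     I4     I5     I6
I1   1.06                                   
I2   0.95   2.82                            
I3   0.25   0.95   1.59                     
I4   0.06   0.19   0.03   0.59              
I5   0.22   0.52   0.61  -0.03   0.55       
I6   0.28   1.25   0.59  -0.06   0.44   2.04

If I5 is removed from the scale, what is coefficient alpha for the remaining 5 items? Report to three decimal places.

Remaining items: I1, I2, I3, I4, I6 (k = 5).
Σσᵢ² = 1.06 + 2.82 + 1.59 + 0.59 + 2.04 = 8.10
σ²_T = 8.10 + 2 × 4.49 = 17.08
α (item deleted) = (5/4)·(1 − 8.10/17.08) = 0.657

α = 0.657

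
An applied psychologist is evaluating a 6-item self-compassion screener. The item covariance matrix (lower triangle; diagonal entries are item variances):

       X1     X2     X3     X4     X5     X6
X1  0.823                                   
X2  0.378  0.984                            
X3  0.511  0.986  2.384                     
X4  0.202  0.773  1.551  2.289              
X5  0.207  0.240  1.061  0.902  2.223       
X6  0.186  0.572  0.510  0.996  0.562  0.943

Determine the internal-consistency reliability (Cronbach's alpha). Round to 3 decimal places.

Σσ²ᵢ = 0.823 + 0.984 + 2.384 + 2.289 + 2.223 + 0.943 = 9.646
Σ_{i<j} σ_ij = 9.637
total variance = 9.646 + 2 × 9.637 = 28.920
α = (k/(k−1))·(1 − Σσ²ᵢ/total variance) = (6/5)·(1 − 9.646/28.920) = 0.800

α = 0.800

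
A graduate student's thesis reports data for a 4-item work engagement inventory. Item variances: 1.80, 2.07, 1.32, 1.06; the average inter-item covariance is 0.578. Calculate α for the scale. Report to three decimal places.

Σσ²ᵢ = 1.80 + 2.07 + 1.32 + 1.06 = 6.25
Sum of the 6 distinct covariances = 6 × 0.578 = 3.468
total variance = Σσ²ᵢ + 2·Σcov = 6.25 + 2 × 3.468 = 13.186
α = (4/3)·(1 − 6.25/13.186) = 0.701

α = 0.701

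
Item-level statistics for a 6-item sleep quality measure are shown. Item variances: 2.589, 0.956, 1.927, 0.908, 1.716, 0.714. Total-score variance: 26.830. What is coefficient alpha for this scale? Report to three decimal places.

Σσ²ᵢ = 2.589 + 0.956 + 1.927 + 0.908 + 1.716 + 0.714 = 8.810
α = (k/(k−1))·(1 − Σσ²ᵢ/σ²_T) = (6/5)·(1 − 8.810/26.830) = 0.806

coefficient alpha = 0.806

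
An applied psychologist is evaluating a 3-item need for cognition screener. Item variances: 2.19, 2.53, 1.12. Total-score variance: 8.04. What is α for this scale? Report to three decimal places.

Σσ²ᵢ = 2.19 + 2.53 + 1.12 = 5.84
α = (k/(k−1))·(1 − Σσ²ᵢ/Var(T)) = (3/2)·(1 − 5.84/8.04) = 0.410

α = 0.410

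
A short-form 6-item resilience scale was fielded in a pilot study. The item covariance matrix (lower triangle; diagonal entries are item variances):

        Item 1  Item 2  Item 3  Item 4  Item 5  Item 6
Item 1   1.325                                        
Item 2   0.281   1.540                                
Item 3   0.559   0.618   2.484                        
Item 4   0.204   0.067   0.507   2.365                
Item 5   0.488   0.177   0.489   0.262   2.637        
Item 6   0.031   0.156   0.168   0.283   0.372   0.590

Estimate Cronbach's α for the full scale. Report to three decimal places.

ΣVar(i) = 1.325 + 1.540 + 2.484 + 2.365 + 2.637 + 0.590 = 10.941
Σ_{i<j} σ_ij = 4.662
total variance = 10.941 + 2 × 4.662 = 20.265
α = (k/(k−1))·(1 − ΣVar(i)/total variance) = (6/5)·(1 − 10.941/20.265) = 0.552

Cronbach's α = 0.552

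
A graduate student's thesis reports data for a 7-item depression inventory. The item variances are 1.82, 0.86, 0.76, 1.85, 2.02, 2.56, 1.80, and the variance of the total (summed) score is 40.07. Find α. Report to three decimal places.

Σσ²ᵢ = 1.82 + 0.86 + 0.76 + 1.85 + 2.02 + 2.56 + 1.80 = 11.67
α = (k/(k−1))·(1 − Σσ²ᵢ/total variance) = (7/6)·(1 − 11.67/40.07) = 0.827

α = 0.827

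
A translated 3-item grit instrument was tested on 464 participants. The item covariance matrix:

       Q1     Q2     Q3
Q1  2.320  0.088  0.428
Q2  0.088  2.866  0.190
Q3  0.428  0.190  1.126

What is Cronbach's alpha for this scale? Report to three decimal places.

Cronbach's alpha = 0.274

Σσ²ᵢ = 2.320 + 2.866 + 1.126 = 6.312
Σ_{i<j} σ_ij = 0.706
total variance = 6.312 + 2 × 0.706 = 7.724
α = (k/(k−1))·(1 − Σσ²ᵢ/total variance) = (3/2)·(1 − 6.312/7.724) = 0.274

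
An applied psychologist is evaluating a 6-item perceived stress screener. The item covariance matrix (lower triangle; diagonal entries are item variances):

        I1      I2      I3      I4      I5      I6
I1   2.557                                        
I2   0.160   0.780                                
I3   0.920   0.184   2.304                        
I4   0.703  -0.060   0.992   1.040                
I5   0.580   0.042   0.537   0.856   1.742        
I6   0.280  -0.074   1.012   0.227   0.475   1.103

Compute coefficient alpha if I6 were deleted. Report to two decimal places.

coefficient alpha = 0.67

Remaining items: I1, I2, I3, I4, I5 (k = 5).
Σσᵢ² = 2.557 + 0.780 + 2.304 + 1.040 + 1.742 = 8.423
total variance = 8.423 + 2 × 4.914 = 18.251
α (item deleted) = (5/4)·(1 − 8.423/18.251) = 0.67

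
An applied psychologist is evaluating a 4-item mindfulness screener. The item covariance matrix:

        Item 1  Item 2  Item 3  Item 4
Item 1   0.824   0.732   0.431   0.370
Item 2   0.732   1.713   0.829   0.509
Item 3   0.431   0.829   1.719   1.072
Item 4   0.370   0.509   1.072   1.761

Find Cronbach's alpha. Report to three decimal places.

α = 0.756

Σσ²ᵢ = 0.824 + 1.713 + 1.719 + 1.761 = 6.017
Σ_{i<j} σ_ij = 3.943
Var(T) = 6.017 + 2 × 3.943 = 13.903
α = (k/(k−1))·(1 − Σσ²ᵢ/Var(T)) = (4/3)·(1 − 6.017/13.903) = 0.756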